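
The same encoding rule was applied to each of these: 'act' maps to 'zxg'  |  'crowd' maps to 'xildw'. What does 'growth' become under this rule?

tildgs

Each letter is replaced by its mirror in the alphabet: a↔z, b↔y, c↔x, and so on (the Atbash cipher).
On growth: g↔t, r↔i, o↔l, w↔d, t↔g, h↔s.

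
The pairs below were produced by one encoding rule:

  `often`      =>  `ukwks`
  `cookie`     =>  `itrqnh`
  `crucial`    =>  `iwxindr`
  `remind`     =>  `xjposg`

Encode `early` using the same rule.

Shifts by position in often: pos 0: o→u (+6), pos 1: f→k (+5), pos 2: t→w (+3), pos 3: e→k (+6), pos 4: n→s (+5) — repeating every 3. A repeating key of period 3 is used — shifts +6, +5, +3 over and over.
Applying it to early: e+6=k, a+5=f, r+3=u, l+6=r, y+5=d.

kfurd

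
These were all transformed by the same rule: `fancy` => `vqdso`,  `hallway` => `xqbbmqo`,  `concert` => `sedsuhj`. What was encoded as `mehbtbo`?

Compare letters: f→v is +16, a→q is +16, n→d is +16 — a constant shift. It's a constant shift of +16 (ROT16).
Reversing it on mehbtbo: m−16=w, e−16=o, h−16=r, b−16=l, t−16=d, b−16=l, o−16=y.

worldly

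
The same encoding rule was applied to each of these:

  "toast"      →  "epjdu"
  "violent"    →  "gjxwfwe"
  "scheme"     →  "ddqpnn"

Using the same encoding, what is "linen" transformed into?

wjwpo

Shifts by position in toast: pos 0: t→e (+11), pos 1: o→p (+1), pos 2: a→j (+9), pos 3: s→d (+11), pos 4: t→u (+1) — repeating every 3. A repeating key of period 3 is used — shifts +11, +1, +9 over and over.
For linen: l+11=w, i+1=j, n+9=w, e+11=p, n+1=o.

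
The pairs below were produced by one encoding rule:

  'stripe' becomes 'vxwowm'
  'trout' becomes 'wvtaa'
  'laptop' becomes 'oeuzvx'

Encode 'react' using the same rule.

The shift increases by 1 at each position, starting from +3: 3, 4, 5, ….
Applying it to react: r+3=u, e+4=i, a+5=f, c+6=i, t+7=a.

uifia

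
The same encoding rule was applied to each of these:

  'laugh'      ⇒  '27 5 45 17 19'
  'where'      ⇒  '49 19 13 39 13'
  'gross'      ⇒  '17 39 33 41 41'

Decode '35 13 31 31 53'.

penny

With a=1..z=26, the number is 2·pos + 3.
Undoing it on 35 13 31 31 53: 35→(35−3)÷2=16=p, 13→(13−3)÷2=5=e, 31→(31−3)÷2=14=n, 31→(31−3)÷2=14=n, 53→(53−3)÷2=25=y.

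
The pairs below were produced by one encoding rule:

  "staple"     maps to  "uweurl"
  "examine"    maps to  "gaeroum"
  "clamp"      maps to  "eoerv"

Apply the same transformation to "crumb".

euyrh

In staple: s→u is +2, t→w is +3, a→e is +4, p→u is +5 — the shift increases by 1 each position. Each letter shifts forward by (position + 2), i.e. 2, 3, 4, … — the shift grows by one for each successive letter.
For crumb: c+2=e, r+3=u, u+4=y, m+5=r, b+6=h.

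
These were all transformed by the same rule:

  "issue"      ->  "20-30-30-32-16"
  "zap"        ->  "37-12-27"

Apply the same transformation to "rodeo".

29-26-15-16-26

The number is (letter's place in the alphabet, a=1) + 11.
Applying it to rodeo: r=18→29, o=15→26, d=4→15, e=5→16, o=15→26.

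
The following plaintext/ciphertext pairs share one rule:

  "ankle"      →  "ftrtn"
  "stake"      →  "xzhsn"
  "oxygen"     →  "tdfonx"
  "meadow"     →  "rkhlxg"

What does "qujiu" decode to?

In ankle: a→f is +5, n→t is +6, k→r is +7, l→t is +8 — the shift increases by 1 each position. Letter i (0-indexed) is shifted by i+5, so successive shifts are 5, 6, 7, ….
Decoding qujiu: q−5=l, u−6=o, j−7=c, i−8=a, u−9=l.

local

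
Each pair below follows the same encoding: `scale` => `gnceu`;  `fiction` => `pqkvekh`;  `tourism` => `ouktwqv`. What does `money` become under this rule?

The output letters match the input read backwards, each shifted +2: scale reversed is elacs. Two steps: reverse the string, then apply a Caesar shift of +2.
On money: reverse → yenom; then shift: y+2=a, e+2=g, n+2=p, o+2=q, m+2=o.

agpqo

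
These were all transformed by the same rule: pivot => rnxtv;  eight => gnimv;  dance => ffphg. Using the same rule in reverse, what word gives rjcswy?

Shifts by position in pivot: pos 0: p→r (+2), pos 1: i→n (+5), pos 2: v→x (+2), pos 3: o→t (+5) — repeating every 2. It's a Vigenère-style cipher with numeric key [2,5]: position i shifts by key[i mod 2].
Decoding rjcswy: r−2=p, j−5=e, c−2=a, s−5=n, w−2=u, y−5=t.

peanut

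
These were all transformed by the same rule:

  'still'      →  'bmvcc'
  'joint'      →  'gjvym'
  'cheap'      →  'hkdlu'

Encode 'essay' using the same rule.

dbblp

s(18)→b(1) and t(19)→m(12) fit y≡11x+11 (mod 26); the inverse of 11 mod 26 is 19. Each letter's alphabet position (a=0..z=25) is mapped through 11·x+11 mod 26 — an affine cipher.
Applying it to essay: e(4)→11·4+11≡3=d; s(18)→11·18+11≡1=b; s(18)→11·18+11≡1=b; a(0)→11·0+11≡11=l; y(24)→11·24+11≡15=p (all mod 26).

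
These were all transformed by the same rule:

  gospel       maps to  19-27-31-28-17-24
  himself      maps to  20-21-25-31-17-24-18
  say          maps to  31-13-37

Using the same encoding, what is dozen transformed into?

g is letter #7 and maps to 19: an offset of 12. The number is (letter's place in the alphabet, a=1) + 12.
On dozen: d=4→16, o=15→27, z=26→38, e=5→17, n=14→26.

16-27-38-17-26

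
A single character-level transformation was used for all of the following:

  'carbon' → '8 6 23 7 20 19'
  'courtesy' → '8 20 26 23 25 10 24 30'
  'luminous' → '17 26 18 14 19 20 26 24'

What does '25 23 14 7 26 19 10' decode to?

tribune

Letters become their 1-based position plus 5 (so a→6, b→7, …).
Decoding 25 23 14 7 26 19 10: 25→(25−5)÷1=20=t, 23→(23−5)÷1=18=r, 14→(14−5)÷1=9=i, 7→(7−5)÷1=2=b, 26→(26−5)÷1=21=u, 19→(19−5)÷1=14=n, 10→(10−5)÷1=5=e.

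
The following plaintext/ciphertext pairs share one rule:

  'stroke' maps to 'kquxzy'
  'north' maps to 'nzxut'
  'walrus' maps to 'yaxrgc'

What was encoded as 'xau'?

our

The word is reversed, then every letter is shifted forward by 6.
Undoing it on xau: shift back: x−6=r, a−6=u, u−6=o → ruo; then reverse → our.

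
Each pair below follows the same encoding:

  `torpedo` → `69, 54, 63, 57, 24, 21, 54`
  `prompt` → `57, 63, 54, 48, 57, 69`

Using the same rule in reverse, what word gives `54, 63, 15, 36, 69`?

orbit

t(#20)→69 and o(#15)→54: differences scale by 3, so n = 3·pos + 9. The formula is n = 3×(alphabet index, a=1) + 9.
Decoding 54, 63, 15, 36, 69: 54→(54−9)÷3=15=o, 63→(63−9)÷3=18=r, 15→(15−9)÷3=2=b, 36→(36−9)÷3=9=i, 69→(69−9)÷3=20=t.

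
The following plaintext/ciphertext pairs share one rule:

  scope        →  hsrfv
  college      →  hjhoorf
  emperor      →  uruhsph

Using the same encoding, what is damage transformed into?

Two steps: reverse the string, then apply a Caesar shift of +3.
For damage: reverse → egamad; then shift: e+3=h, g+3=j, a+3=d, m+3=p, a+3=d, d+3=g.

hjdpdg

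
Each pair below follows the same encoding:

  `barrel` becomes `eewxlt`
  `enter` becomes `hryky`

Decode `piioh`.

In barrel: b→e is +3, a→e is +4, r→w is +5, r→x is +6 — the shift increases by 1 each position. Each letter shifts forward by (position + 3), i.e. 3, 4, 5, … — the shift grows by one for each successive letter.
Decoding piioh: p−3=m, i−4=e, i−5=d, o−6=i, h−7=a.

media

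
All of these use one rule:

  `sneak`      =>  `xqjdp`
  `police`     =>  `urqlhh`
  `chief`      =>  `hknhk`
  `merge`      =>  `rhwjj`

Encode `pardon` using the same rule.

Shifts by position in sneak: pos 0: s→x (+5), pos 1: n→q (+3), pos 2: e→j (+5), pos 3: a→d (+3) — repeating every 2. A repeating key of period 2 is used — shifts +5, +3 over and over.
For pardon: p+5=u, a+3=d, r+5=w, d+3=g, o+5=t, n+3=q.

udwgtq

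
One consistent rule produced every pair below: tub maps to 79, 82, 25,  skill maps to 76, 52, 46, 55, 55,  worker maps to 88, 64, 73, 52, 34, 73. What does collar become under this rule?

28, 64, 55, 55, 22, 73

t(#20)→79 and u(#21)→82: differences scale by 3, so n = 3·pos + 19. With a=1..z=26, the number is 3·pos + 19.
On collar: c=3→28, o=15→64, l=12→55, l=12→55, a=1→22, r=18→73.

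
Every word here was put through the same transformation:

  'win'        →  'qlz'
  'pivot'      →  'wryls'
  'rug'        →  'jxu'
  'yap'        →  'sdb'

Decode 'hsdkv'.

shape

The output letters match the input read backwards, each shifted +3: win reversed is niw. Two steps: reverse the string, then apply a Caesar shift of +3.
Reversing it on hsdkv: shift back: h−3=e, s−3=p, d−3=a, k−3=h, v−3=s → epahs; then reverse → shape.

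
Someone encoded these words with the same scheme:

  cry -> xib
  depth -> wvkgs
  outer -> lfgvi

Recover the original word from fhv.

Each pair mirrors across the alphabet (c↔x, r↔i, y↔b): positions sum to 25. This is the alphabet-reversal cipher (Atbash): a becomes z, b becomes y, etc.
Undoing it on fhv: f↔u, h↔s, v↔e.

use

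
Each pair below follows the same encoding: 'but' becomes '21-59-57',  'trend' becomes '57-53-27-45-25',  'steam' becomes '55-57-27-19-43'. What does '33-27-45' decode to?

b(#2)→21 and u(#21)→59: differences scale by 2, so n = 2·pos + 17. The formula is n = 2×(alphabet index, a=1) + 17.
Decoding 33-27-45: 33→(33−17)÷2=8=h, 27→(27−17)÷2=5=e, 45→(45−17)÷2=14=n.

hen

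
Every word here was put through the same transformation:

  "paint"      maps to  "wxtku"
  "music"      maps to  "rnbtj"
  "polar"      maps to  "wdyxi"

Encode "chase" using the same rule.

Each letter's alphabet position (a=0..z=25) is mapped through 19·x+23 mod 26 — an affine cipher.
For chase: c(2)→19·2+23≡9=j; h(7)→19·7+23≡0=a; a(0)→19·0+23≡23=x; s(18)→19·18+23≡1=b; e(4)→19·4+23≡21=v (all mod 26).

jaxbv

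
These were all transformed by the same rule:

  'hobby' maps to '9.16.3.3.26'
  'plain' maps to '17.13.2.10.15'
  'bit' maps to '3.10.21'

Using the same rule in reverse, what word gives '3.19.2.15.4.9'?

branch

The number is (letter's place in the alphabet, a=1) + 1.
Reversing it on 3.19.2.15.4.9: 3→(3−1)÷1=2=b, 19→(19−1)÷1=18=r, 2→(2−1)÷1=1=a, 15→(15−1)÷1=14=n, 4→(4−1)÷1=3=c, 9→(9−1)÷1=8=h.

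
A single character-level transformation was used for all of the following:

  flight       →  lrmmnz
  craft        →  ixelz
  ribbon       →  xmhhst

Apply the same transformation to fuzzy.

lyffe

Two shifts are in play — +4 for a/e/i/o/u, +6 for every other letter.
For fuzzy: f(cons)+6=l, u(vowel)+4=y, z(cons)+6=f, z(cons)+6=f, y(cons)+6=e.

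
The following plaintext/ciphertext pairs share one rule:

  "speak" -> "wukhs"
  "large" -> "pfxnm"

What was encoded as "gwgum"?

crane

In speak: s→w is +4, p→u is +5, e→k is +6, a→h is +7 — the shift increases by 1 each position. Each letter shifts forward by (position + 4), i.e. 4, 5, 6, … — the shift grows by one for each successive letter.
Reversing it on gwgum: g−4=c, w−5=r, g−6=a, u−7=n, m−8=e.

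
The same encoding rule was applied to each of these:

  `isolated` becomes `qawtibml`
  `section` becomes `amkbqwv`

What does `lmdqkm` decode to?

Every letter moves 8 places later in the alphabet, wrapping around z→a.
Reversing it on lmdqkm: l−8=d, m−8=e, d−8=v, q−8=i, k−8=c, m−8=e.

device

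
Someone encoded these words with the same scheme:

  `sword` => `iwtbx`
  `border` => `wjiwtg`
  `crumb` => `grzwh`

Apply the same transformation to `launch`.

The output letters match the input read backwards, each shifted +5: sword reversed is drows. Read the word backwards and shift each letter +5.
On launch: reverse → hcnual; then shift: h+5=m, c+5=h, n+5=s, u+5=z, a+5=f, l+5=q.

mhszfq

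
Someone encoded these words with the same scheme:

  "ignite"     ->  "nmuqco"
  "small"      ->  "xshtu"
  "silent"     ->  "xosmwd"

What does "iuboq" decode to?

dough

In ignite: i→n is +5, g→m is +6, n→u is +7, i→q is +8 — the shift increases by 1 each position. Each letter shifts forward by (position + 5), i.e. 5, 6, 7, … — the shift grows by one for each successive letter.
Decoding iuboq: i−5=d, u−6=o, b−7=u, o−8=g, q−9=h.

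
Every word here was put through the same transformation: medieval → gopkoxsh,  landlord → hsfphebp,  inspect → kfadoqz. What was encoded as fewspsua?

m(12)→g(6) and e(4)→o(14) fit y≡25x+18 (mod 26); the inverse of 25 mod 26 is 25. Treating letters as 0–25, the rule is x ↦ 25x + 18 (mod 26).
Undoing it on fewspsua: f(5)→25·(5−18)≡13=n; e(4)→25·(4−18)≡14=o; w(22)→25·(22−18)≡22=w; s(18)→25·(18−18)≡0=a; p(15)→25·(15−18)≡3=d; s(18)→25·(18−18)≡0=a; u(20)→25·(20−18)≡24=y; a(0)→25·(0−18)≡18=s (all mod 26).

nowadays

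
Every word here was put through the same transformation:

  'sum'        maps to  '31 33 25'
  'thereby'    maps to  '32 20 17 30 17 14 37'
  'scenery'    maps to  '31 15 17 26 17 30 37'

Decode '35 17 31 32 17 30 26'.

western

s is letter #19 and maps to 31: an offset of 12. Letters become their 1-based position plus 12 (so a→13, b→14, …).
Decoding 35 17 31 32 17 30 26: 35→(35−12)÷1=23=w, 17→(17−12)÷1=5=e, 31→(31−12)÷1=19=s, 32→(32−12)÷1=20=t, 17→(17−12)÷1=5=e, 30→(30−12)÷1=18=r, 26→(26−12)÷1=14=n.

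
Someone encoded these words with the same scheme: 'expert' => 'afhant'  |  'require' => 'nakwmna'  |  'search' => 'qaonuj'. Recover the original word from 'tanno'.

Each letter's alphabet position (a=0..z=25) is mapped through 3·x+14 mod 26 — an affine cipher.
Undoing it on tanno: t(19)→9·(19−14)≡19=t; a(0)→9·(0−14)≡4=e; n(13)→9·(13−14)≡17=r; n(13)→9·(13−14)≡17=r; o(14)→9·(14−14)≡0=a (all mod 26).

terra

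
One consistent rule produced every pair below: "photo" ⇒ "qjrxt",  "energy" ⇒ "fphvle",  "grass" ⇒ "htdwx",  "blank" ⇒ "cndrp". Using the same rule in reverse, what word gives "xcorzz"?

walnut

The shift increases by 1 at each position, starting from +1: 1, 2, 3, ….
Reversing it on xcorzz: x−1=w, c−2=a, o−3=l, r−4=n, z−5=u, z−6=t.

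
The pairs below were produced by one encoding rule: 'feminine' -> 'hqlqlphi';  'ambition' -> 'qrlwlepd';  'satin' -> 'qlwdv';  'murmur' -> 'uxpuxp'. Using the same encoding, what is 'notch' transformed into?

The output letters match the input read backwards, each shifted +3: feminine reversed is eninimef. Two steps: reverse the string, then apply a Caesar shift of +3.
For notch: reverse → hcton; then shift: h+3=k, c+3=f, t+3=w, o+3=r, n+3=q.

kfwrq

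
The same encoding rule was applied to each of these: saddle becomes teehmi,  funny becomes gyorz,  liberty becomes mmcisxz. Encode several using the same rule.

tiwisem

Shifts by position in saddle: pos 0: s→t (+1), pos 1: a→e (+4), pos 2: d→e (+1), pos 3: d→h (+4) — repeating every 2. It's a Vigenère-style cipher with numeric key [1,4]: position i shifts by key[i mod 2].
Applying it to several: s+1=t, e+4=i, v+1=w, e+4=i, r+1=s, a+4=e, l+1=m.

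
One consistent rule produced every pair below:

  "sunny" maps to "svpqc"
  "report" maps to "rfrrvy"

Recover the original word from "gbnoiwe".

Letter i (0-indexed) is shifted by i+0, so successive shifts are 0, 1, 2, ….
Undoing it on gbnoiwe: g−0=g, b−1=a, n−2=l, o−3=l, i−4=e, w−5=r, e−6=y.

gallery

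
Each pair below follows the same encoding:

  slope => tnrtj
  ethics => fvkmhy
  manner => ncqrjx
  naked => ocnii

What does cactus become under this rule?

In slope: s→t is +1, l→n is +2, o→r is +3, p→t is +4 — the shift increases by 1 each position. Letter i (0-indexed) is shifted by i+1, so successive shifts are 1, 2, 3, ….
Applying it to cactus: c+1=d, a+2=c, c+3=f, t+4=x, u+5=z, s+6=y.

dcfxzy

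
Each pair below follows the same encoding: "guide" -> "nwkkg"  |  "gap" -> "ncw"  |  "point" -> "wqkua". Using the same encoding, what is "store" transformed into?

zaqyg

The shift depends on letter class: consonant g→n is +7, but vowel u→w is +2. The rule splits by letter class: vowels +2, consonants +7.
Applying it to store: s(cons)+7=z, t(cons)+7=a, o(vowel)+2=q, r(cons)+7=y, e(vowel)+2=g.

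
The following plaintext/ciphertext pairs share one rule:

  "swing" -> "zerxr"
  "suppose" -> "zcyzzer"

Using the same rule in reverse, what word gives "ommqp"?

In swing: s→z is +7, w→e is +8, i→r is +9, n→x is +10 — the shift increases by 1 each position. Letter i (0-indexed) is shifted by i+7, so successive shifts are 7, 8, 9, ….
Decoding ommqp: o−7=h, m−8=e, m−9=d, q−10=g, p−11=e.

hedge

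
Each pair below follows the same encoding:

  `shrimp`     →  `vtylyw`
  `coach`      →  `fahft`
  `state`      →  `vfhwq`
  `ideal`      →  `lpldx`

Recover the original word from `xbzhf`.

upset

Shifts by position in shrimp: pos 0: s→v (+3), pos 1: h→t (+12), pos 2: r→y (+7), pos 3: i→l (+3), pos 4: m→y (+12), pos 5: p→w (+7) — repeating every 3. It's a Vigenère-style cipher with numeric key [3,12,7]: position i shifts by key[i mod 3].
Reversing it on xbzhf: x−3=u, b−12=p, z−7=s, h−3=e, f−12=t.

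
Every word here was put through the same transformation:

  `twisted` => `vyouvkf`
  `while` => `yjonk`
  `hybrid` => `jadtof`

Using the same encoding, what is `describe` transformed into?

fkuetodk

The shift depends on letter class: consonant t→v is +2, but vowel i→o is +6. Two shifts are in play — +6 for a/e/i/o/u, +2 for every other letter.
Applying it to describe: d(cons)+2=f, e(vowel)+6=k, s(cons)+2=u, c(cons)+2=e, r(cons)+2=t, i(vowel)+6=o, b(cons)+2=d, e(vowel)+6=k.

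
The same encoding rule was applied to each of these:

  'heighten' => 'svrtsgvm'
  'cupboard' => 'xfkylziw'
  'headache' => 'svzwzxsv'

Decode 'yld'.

bow

This is the alphabet-reversal cipher (Atbash): a becomes z, b becomes y, etc.
Undoing it on yld: y↔b, l↔o, d↔w.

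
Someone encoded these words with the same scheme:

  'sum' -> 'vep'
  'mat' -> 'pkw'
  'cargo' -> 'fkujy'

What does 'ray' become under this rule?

ukb

The shift depends on letter class: consonant s→v is +3, but vowel u→e is +10. The rule splits by letter class: vowels +10, consonants +3.
On ray: r(cons)+3=u, a(vowel)+10=k, y(cons)+3=b.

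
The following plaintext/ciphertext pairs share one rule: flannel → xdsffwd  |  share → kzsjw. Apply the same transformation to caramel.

Compare letters: f→x is +18, l→d is +18, a→s is +18 — a constant shift. Every letter moves 18 places later in the alphabet, wrapping around z→a.
On caramel: c+18=u, a+18=s, r+18=j, a+18=s, m+18=e, e+18=w, l+18=d.

usjsewd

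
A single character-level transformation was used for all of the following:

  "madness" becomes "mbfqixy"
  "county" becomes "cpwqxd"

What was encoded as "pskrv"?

prior

In madness: m→m is +0, a→b is +1, d→f is +2, n→q is +3 — the shift increases by 1 each position. Each letter shifts forward by its position index (0, 1, 2, …) — the shift grows by one for each successive letter.
Undoing it on pskrv: p−0=p, s−1=r, k−2=i, r−3=o, v−4=r.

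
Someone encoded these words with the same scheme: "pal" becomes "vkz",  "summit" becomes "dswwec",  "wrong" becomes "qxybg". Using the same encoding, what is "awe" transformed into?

The output letters match the input read backwards, each shifted +10: pal reversed is lap. The word is reversed, then every letter is shifted forward by 10.
On awe: reverse → ewa; then shift: e+10=o, w+10=g, a+10=k.

ogk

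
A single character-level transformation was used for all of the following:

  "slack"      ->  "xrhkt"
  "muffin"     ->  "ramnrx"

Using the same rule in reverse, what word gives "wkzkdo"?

rescue

In slack: s→x is +5, l→r is +6, a→h is +7, c→k is +8 — the shift increases by 1 each position. Letter i (0-indexed) is shifted by i+5, so successive shifts are 5, 6, 7, ….
Decoding wkzkdo: w−5=r, k−6=e, z−7=s, k−8=c, d−9=u, o−10=e.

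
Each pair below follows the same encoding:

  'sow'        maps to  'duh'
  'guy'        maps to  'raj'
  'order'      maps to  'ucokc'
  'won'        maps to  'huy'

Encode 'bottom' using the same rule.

mueeux

The shift depends on letter class: consonant s→d is +11, but vowel o→u is +6. Two shifts are in play — +6 for a/e/i/o/u, +11 for every other letter.
For bottom: b(cons)+11=m, o(vowel)+6=u, t(cons)+11=e, t(cons)+11=e, o(vowel)+6=u, m(cons)+11=x.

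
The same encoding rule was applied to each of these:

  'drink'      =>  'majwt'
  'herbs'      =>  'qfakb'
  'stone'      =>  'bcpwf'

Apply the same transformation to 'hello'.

qfuup

The shift depends on letter class: consonant d→m is +9, but vowel i→j is +1. Vowels shift forward by 1 and consonants shift forward by 9.
For hello: h(cons)+9=q, e(vowel)+1=f, l(cons)+9=u, l(cons)+9=u, o(vowel)+1=p.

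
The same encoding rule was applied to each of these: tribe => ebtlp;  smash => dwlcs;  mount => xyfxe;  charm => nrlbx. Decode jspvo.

It's a Vigenère-style cipher with numeric key [11,10]: position i shifts by key[i mod 2].
Undoing it on jspvo: j−11=y, s−10=i, p−11=e, v−10=l, o−11=d.

yield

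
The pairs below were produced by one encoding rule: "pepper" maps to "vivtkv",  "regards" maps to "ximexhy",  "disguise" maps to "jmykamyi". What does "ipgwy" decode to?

Shifts by position in pepper: pos 0: p→v (+6), pos 1: e→i (+4), pos 2: p→v (+6), pos 3: p→t (+4) — repeating every 2. It's a Vigenère-style cipher with numeric key [6,4]: position i shifts by key[i mod 2].
Undoing it on ipgwy: i−6=c, p−4=l, g−6=a, w−4=s, y−6=s.

class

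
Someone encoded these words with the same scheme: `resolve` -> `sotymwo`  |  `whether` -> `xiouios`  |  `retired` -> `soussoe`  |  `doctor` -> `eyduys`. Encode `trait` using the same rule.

usksu

Vowels shift forward by 10 and consonants shift forward by 1.
Applying it to trait: t(cons)+1=u, r(cons)+1=s, a(vowel)+10=k, i(vowel)+10=s, t(cons)+1=u.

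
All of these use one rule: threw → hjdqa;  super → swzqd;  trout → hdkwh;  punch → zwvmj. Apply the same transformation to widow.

aybka

t(19)→h(7) and h(7)→j(9) fit y≡15x+8 (mod 26); the inverse of 15 mod 26 is 7. Treating letters as 0–25, the rule is x ↦ 15x + 8 (mod 26).
Applying it to widow: w(22)→15·22+8≡0=a; i(8)→15·8+8≡24=y; d(3)→15·3+8≡1=b; o(14)→15·14+8≡10=k; w(22)→15·22+8≡0=a (all mod 26).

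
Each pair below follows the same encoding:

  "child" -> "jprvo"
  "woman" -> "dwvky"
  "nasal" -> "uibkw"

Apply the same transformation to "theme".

apnwp

Letter i (0-indexed) is shifted by i+7, so successive shifts are 7, 8, 9, ….
Applying it to theme: t+7=a, h+8=p, e+9=n, m+10=w, e+11=p.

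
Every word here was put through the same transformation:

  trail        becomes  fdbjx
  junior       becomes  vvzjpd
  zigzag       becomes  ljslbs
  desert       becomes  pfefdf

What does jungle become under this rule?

vvzsxf

The rule splits by letter class: vowels +1, consonants +12.
On jungle: j(cons)+12=v, u(vowel)+1=v, n(cons)+12=z, g(cons)+12=s, l(cons)+12=x, e(vowel)+1=f.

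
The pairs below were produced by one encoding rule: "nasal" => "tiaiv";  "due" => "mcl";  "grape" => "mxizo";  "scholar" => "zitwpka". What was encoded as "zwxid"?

The output letters match the input read backwards, each shifted +8: nasal reversed is lasan. Read the word backwards and shift each letter +8.
Undoing it on zwxid: shift back: z−8=r, w−8=o, x−8=p, i−8=a, d−8=v → ropav; then reverse → vapor.

vapor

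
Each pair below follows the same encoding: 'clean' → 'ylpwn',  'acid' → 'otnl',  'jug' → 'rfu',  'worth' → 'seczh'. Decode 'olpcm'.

bread

The word is reversed, then every letter is shifted forward by 11.
Undoing it on olpcm: shift back: o−11=d, l−11=a, p−11=e, c−11=r, m−11=b → daerb; then reverse → bread.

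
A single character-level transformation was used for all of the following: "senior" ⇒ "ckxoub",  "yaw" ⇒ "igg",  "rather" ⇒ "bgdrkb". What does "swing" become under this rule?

Two shifts are in play — +6 for a/e/i/o/u, +10 for every other letter.
For swing: s(cons)+10=c, w(cons)+10=g, i(vowel)+6=o, n(cons)+10=x, g(cons)+10=q.

cgoxq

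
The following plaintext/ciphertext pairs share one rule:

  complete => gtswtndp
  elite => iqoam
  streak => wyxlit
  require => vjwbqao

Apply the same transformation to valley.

Each letter shifts forward by (position + 4), i.e. 4, 5, 6, … — the shift grows by one for each successive letter.
Applying it to valley: v+4=z, a+5=f, l+6=r, l+7=s, e+8=m, y+9=h.

zfrsmh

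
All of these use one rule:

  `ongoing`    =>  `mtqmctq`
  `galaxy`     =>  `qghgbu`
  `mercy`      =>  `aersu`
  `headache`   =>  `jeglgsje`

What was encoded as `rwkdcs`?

o(14)→m(12) and n(13)→t(19) fit y≡19x+6 (mod 26); the inverse of 19 mod 26 is 11. Each letter's alphabet position (a=0..z=25) is mapped through 19·x+6 mod 26 — an affine cipher.
Decoding rwkdcs: r(17)→11·(17−6)≡17=r; w(22)→11·(22−6)≡20=u; k(10)→11·(10−6)≡18=s; d(3)→11·(3−6)≡19=t; c(2)→11·(2−6)≡8=i; s(18)→11·(18−6)≡2=c (all mod 26).

rustic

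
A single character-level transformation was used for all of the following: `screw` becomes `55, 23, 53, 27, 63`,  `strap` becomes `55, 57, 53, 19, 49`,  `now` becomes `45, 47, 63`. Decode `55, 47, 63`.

sow

s(#19)→55 and c(#3)→23: differences scale by 2, so n = 2·pos + 17. Each letter becomes 2×(its alphabet position, a=1..z=26) + 17.
Reversing it on 55, 47, 63: 55→(55−17)÷2=19=s, 47→(47−17)÷2=15=o, 63→(63−17)÷2=23=w.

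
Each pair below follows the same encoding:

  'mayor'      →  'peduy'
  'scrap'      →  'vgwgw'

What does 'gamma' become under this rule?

Each letter shifts forward by (position + 3), i.e. 3, 4, 5, … — the shift grows by one for each successive letter.
On gamma: g+3=j, a+4=e, m+5=r, m+6=s, a+7=h.

jersh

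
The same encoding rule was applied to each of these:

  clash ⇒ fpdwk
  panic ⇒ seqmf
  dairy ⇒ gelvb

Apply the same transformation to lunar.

oyqeu

It's a Vigenère-style cipher with numeric key [3,4]: position i shifts by key[i mod 2].
On lunar: l+3=o, u+4=y, n+3=q, a+4=e, r+3=u.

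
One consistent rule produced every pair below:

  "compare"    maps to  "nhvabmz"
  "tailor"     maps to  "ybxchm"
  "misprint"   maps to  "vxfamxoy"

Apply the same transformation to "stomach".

fyhvbne

c(2)→n(13) and o(14)→h(7) fit y≡19x+1 (mod 26); the inverse of 19 mod 26 is 11. This is an affine cipher: with a=0,…,z=25, each position x becomes (19x+1) mod 26.
Applying it to stomach: s(18)→19·18+1≡5=f; t(19)→19·19+1≡24=y; o(14)→19·14+1≡7=h; m(12)→19·12+1≡21=v; a(0)→19·0+1≡1=b; c(2)→19·2+1≡13=n; h(7)→19·7+1≡4=e (all mod 26).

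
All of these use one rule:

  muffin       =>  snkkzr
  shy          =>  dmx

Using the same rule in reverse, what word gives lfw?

The output letters match the input read backwards, each shifted +5: muffin reversed is niffum. The word is reversed, then every letter is shifted forward by 5.
Reversing it on lfw: shift back: l−5=g, f−5=a, w−5=r → gar; then reverse → rag.

rag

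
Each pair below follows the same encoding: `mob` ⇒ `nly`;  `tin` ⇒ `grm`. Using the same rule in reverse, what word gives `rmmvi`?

inner

Each pair mirrors across the alphabet (m↔n, o↔l, b↔y): positions sum to 25. Each letter is replaced by its mirror in the alphabet: a↔z, b↔y, c↔x, and so on (the Atbash cipher).
Undoing it on rmmvi: r↔i, m↔n, m↔n, v↔e, i↔r.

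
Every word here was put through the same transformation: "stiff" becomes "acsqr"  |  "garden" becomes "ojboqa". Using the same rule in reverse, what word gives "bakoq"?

trade

In stiff: s→a is +8, t→c is +9, i→s is +10, f→q is +11 — the shift increases by 1 each position. The shift increases by 1 at each position, starting from +8: 8, 9, 10, ….
Reversing it on bakoq: b−8=t, a−9=r, k−10=a, o−11=d, q−12=e.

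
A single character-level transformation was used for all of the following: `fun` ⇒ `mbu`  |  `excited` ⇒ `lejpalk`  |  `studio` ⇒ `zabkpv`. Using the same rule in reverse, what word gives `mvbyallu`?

Compare letters: f→m is +7, u→b is +7, n→u is +7 — a constant shift. This is a Caesar cipher with shift 7.
Reversing it on mvbyallu: m−7=f, v−7=o, b−7=u, y−7=r, a−7=t, l−7=e, l−7=e, u−7=n.

fourteen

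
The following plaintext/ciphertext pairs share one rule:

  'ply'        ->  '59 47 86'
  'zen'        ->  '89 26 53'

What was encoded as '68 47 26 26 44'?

p(#16)→59 and l(#12)→47: differences scale by 3, so n = 3·pos + 11. With a=1..z=26, the number is 3·pos + 11.
Undoing it on 68 47 26 26 44: 68→(68−11)÷3=19=s, 47→(47−11)÷3=12=l, 26→(26−11)÷3=5=e, 26→(26−11)÷3=5=e, 44→(44−11)÷3=11=k.

sleek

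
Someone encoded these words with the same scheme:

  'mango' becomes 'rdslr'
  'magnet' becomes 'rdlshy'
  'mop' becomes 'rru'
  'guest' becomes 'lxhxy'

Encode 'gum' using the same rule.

The shift depends on letter class: consonant m→r is +5, but vowel a→d is +3. The rule splits by letter class: vowels +3, consonants +5.
On gum: g(cons)+5=l, u(vowel)+3=x, m(cons)+5=r.

lxr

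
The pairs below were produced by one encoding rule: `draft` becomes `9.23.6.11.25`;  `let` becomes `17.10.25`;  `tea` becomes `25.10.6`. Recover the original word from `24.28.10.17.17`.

Each letter is replaced by its alphabet position (a=1..z=26) + 5.
Undoing it on 24.28.10.17.17: 24→(24−5)÷1=19=s, 28→(28−5)÷1=23=w, 10→(10−5)÷1=5=e, 17→(17−5)÷1=12=l, 17→(17−5)÷1=12=l.

swell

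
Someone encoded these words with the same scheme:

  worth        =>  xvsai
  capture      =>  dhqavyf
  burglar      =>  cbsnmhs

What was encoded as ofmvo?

nylon

Shifts by position in worth: pos 0: w→x (+1), pos 1: o→v (+7), pos 2: r→s (+1), pos 3: t→a (+7) — repeating every 2. The shifts repeat in a cycle of length 2: positions 0,1,… shift by +1, +7, then the pattern repeats.
Decoding ofmvo: o−1=n, f−7=y, m−1=l, v−7=o, o−1=n.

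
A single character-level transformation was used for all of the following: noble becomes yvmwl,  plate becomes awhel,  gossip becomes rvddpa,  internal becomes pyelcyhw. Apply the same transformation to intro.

pyecv

The shift depends on letter class: consonant n→y is +11, but vowel o→v is +7. Two shifts are in play — +7 for a/e/i/o/u, +11 for every other letter.
Applying it to intro: i(vowel)+7=p, n(cons)+11=y, t(cons)+11=e, r(cons)+11=c, o(vowel)+7=v.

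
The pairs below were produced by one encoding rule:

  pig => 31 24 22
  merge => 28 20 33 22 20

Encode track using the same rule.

35 33 16 18 26

p is letter #16 and maps to 31: an offset of 15. The number is (letter's place in the alphabet, a=1) + 15.
On track: t=20→35, r=18→33, a=1→16, c=3→18, k=11→26.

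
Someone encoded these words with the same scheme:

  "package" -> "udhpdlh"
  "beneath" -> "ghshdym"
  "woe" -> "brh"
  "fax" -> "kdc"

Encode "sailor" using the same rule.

Vowels shift forward by 3 and consonants shift forward by 5.
For sailor: s(cons)+5=x, a(vowel)+3=d, i(vowel)+3=l, l(cons)+5=q, o(vowel)+3=r, r(cons)+5=w.

xdlqrw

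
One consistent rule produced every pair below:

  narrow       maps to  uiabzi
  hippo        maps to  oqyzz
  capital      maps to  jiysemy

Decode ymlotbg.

receipt

In narrow: n→u is +7, a→i is +8, r→a is +9, r→b is +10 — the shift increases by 1 each position. Letter i (0-indexed) is shifted by i+7, so successive shifts are 7, 8, 9, ….
Decoding ymlotbg: y−7=r, m−8=e, l−9=c, o−10=e, t−11=i, b−12=p, g−13=t.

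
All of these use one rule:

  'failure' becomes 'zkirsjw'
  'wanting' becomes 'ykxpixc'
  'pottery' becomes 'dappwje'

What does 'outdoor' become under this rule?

asptaaj

f(5)→z(25) and a(0)→k(10) fit y≡3x+10 (mod 26); the inverse of 3 mod 26 is 9. Each letter's alphabet position (a=0..z=25) is mapped through 3·x+10 mod 26 — an affine cipher.
Applying it to outdoor: o(14)→3·14+10≡0=a; u(20)→3·20+10≡18=s; t(19)→3·19+10≡15=p; d(3)→3·3+10≡19=t; o(14)→3·14+10≡0=a; o(14)→3·14+10≡0=a; r(17)→3·17+10≡9=j (all mod 26).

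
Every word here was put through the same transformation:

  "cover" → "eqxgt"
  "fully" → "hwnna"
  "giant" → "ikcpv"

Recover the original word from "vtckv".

Compare letters: c→e is +2, o→q is +2, v→x is +2 — a constant shift. This is a Caesar cipher with shift 2.
Decoding vtckv: v−2=t, t−2=r, c−2=a, k−2=i, v−2=t.

trait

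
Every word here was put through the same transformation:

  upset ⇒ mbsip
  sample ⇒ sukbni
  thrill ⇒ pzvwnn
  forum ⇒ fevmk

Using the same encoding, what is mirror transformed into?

Each letter's alphabet position (a=0..z=25) is mapped through 23·x+20 mod 26 — an affine cipher.
For mirror: m(12)→23·12+20≡10=k; i(8)→23·8+20≡22=w; r(17)→23·17+20≡21=v; r(17)→23·17+20≡21=v; o(14)→23·14+20≡4=e; r(17)→23·17+20≡21=v (all mod 26).

kwvvev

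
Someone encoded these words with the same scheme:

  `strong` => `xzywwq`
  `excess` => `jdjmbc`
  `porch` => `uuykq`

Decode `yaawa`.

tutor

In strong: s→x is +5, t→z is +6, r→y is +7, o→w is +8 — the shift increases by 1 each position. The shift increases by 1 at each position, starting from +5: 5, 6, 7, ….
Decoding yaawa: y−5=t, a−6=u, a−7=t, w−8=o, a−9=r.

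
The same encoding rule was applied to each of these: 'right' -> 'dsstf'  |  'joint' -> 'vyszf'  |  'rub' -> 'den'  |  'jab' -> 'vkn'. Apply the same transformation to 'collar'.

oyxxkd

The shift depends on letter class: consonant r→d is +12, but vowel i→s is +10. Vowels shift forward by 10 and consonants shift forward by 12.
On collar: c(cons)+12=o, o(vowel)+10=y, l(cons)+12=x, l(cons)+12=x, a(vowel)+10=k, r(cons)+12=d.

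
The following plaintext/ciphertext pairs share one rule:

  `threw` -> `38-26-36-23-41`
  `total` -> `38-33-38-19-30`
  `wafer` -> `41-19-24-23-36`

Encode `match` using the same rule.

31-19-38-21-26

t is letter #20 and maps to 38: an offset of 18. The number is (letter's place in the alphabet, a=1) + 18.
Applying it to match: m=13→31, a=1→19, t=20→38, c=3→21, h=8→26.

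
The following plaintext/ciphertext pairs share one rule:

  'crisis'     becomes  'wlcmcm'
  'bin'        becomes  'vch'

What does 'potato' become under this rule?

Compare letters: c→w is +20, r→l is +20, i→c is +20 — a constant shift. Every letter moves 20 places later in the alphabet, wrapping around z→a.
Applying it to potato: p+20=j, o+20=i, t+20=n, a+20=u, t+20=n, o+20=i.

jinuni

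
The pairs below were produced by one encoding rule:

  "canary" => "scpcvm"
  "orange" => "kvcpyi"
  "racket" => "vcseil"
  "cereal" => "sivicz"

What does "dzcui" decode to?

flame

c(2)→s(18) and a(0)→c(2) fit y≡21x+2 (mod 26); the inverse of 21 mod 26 is 5. This is an affine cipher: with a=0,…,z=25, each position x becomes (21x+2) mod 26.
Undoing it on dzcui: d(3)→5·(3−2)≡5=f; z(25)→5·(25−2)≡11=l; c(2)→5·(2−2)≡0=a; u(20)→5·(20−2)≡12=m; i(8)→5·(8−2)≡4=e (all mod 26).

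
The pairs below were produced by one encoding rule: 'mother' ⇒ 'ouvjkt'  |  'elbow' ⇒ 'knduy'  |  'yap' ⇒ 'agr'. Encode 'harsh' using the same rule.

The shift depends on letter class: consonant m→o is +2, but vowel o→u is +6. Two shifts are in play — +6 for a/e/i/o/u, +2 for every other letter.
On harsh: h(cons)+2=j, a(vowel)+6=g, r(cons)+2=t, s(cons)+2=u, h(cons)+2=j.

jgtuj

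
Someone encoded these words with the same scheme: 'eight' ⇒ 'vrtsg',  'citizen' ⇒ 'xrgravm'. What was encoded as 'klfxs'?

This is the alphabet-reversal cipher (Atbash): a becomes z, b becomes y, etc.
Undoing it on klfxs: k↔p, l↔o, f↔u, x↔c, s↔h.

pouch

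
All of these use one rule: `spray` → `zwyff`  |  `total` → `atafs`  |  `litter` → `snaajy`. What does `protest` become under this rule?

The shift depends on letter class: consonant s→z is +7, but vowel a→f is +5. Two shifts are in play — +5 for a/e/i/o/u, +7 for every other letter.
For protest: p(cons)+7=w, r(cons)+7=y, o(vowel)+5=t, t(cons)+7=a, e(vowel)+5=j, s(cons)+7=z, t(cons)+7=a.

wytajza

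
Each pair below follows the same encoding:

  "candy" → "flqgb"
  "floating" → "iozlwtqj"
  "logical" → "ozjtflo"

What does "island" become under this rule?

The shift depends on letter class: consonant c→f is +3, but vowel a→l is +11. The rule splits by letter class: vowels +11, consonants +3.
For island: i(vowel)+11=t, s(cons)+3=v, l(cons)+3=o, a(vowel)+11=l, n(cons)+3=q, d(cons)+3=g.

tvolqg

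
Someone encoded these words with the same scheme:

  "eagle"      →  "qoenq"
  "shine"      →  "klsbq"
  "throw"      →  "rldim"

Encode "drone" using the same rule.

e(4)→q(16) and a(0)→o(14) fit y≡7x+14 (mod 26); the inverse of 7 mod 26 is 15. This is an affine cipher: with a=0,…,z=25, each position x becomes (7x+14) mod 26.
Applying it to drone: d(3)→7·3+14≡9=j; r(17)→7·17+14≡3=d; o(14)→7·14+14≡8=i; n(13)→7·13+14≡1=b; e(4)→7·4+14≡16=q (all mod 26).

jdibq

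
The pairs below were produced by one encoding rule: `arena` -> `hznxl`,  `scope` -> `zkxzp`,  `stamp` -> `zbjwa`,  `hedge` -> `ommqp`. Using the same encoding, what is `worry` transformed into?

dwabj

Letter i (0-indexed) is shifted by i+7, so successive shifts are 7, 8, 9, ….
Applying it to worry: w+7=d, o+8=w, r+9=a, r+10=b, y+11=j.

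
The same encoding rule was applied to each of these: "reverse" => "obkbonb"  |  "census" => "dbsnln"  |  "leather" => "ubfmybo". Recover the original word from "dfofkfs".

caravan

Each letter's alphabet position (a=0..z=25) is mapped through 25·x+5 mod 26 — an affine cipher.
Decoding dfofkfs: d(3)→25·(3−5)≡2=c; f(5)→25·(5−5)≡0=a; o(14)→25·(14−5)≡17=r; f(5)→25·(5−5)≡0=a; k(10)→25·(10−5)≡21=v; f(5)→25·(5−5)≡0=a; s(18)→25·(18−5)≡13=n (all mod 26).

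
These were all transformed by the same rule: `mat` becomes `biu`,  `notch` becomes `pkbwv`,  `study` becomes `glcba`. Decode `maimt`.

The output letters match the input read backwards, each shifted +8: mat reversed is tam. Two steps: reverse the string, then apply a Caesar shift of +8.
Decoding maimt: shift back: m−8=e, a−8=s, i−8=a, m−8=e, t−8=l → esael; then reverse → lease.

lease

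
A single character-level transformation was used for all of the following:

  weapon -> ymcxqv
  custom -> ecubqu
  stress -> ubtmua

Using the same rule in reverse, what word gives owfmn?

Shifts by position in weapon: pos 0: w→y (+2), pos 1: e→m (+8), pos 2: a→c (+2), pos 3: p→x (+8) — repeating every 2. A repeating key of period 2 is used — shifts +2, +8 over and over.
Undoing it on owfmn: o−2=m, w−8=o, f−2=d, m−8=e, n−2=l.

model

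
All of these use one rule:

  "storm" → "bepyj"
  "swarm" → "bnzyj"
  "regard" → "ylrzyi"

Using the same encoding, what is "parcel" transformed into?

szyflg

s(18)→b(1) and t(19)→e(4) fit y≡3x+25 (mod 26); the inverse of 3 mod 26 is 9. Treating letters as 0–25, the rule is x ↦ 3x + 25 (mod 26).
Applying it to parcel: p(15)→3·15+25≡18=s; a(0)→3·0+25≡25=z; r(17)→3·17+25≡24=y; c(2)→3·2+25≡5=f; e(4)→3·4+25≡11=l; l(11)→3·11+25≡6=g (all mod 26).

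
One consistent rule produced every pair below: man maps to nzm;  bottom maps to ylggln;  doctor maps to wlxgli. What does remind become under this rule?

ivnrmw

Each pair mirrors across the alphabet (m↔n, a↔z, n↔m): positions sum to 25. Each letter is replaced by its mirror in the alphabet: a↔z, b↔y, c↔x, and so on (the Atbash cipher).
On remind: r↔i, e↔v, m↔n, i↔r, n↔m, d↔w.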